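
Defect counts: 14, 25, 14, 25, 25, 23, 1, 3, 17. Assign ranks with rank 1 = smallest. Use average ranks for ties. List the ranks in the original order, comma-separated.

Sorted (ascending): 1, 3, 14, 14, 17, 23, 25, 25, 25
The 2 values of 14 occupy positions 3–4 → average rank (3+4)/2 = 3.5.
The 3 values of 25 occupy positions 7–9 → average rank 8.

3.5, 8, 3.5, 8, 8, 6, 1, 2, 5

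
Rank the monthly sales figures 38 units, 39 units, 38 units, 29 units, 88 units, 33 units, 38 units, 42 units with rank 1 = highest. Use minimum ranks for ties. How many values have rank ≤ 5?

Sorted (descending): 88, 42, 39, 38, 38, 38, 33, 29
The 3 values of 38 occupy positions 4–6 → each gets rank 4.
Ranks ≤ 5: {1, 2, 3, 4, 4, 4} → 6 values.

6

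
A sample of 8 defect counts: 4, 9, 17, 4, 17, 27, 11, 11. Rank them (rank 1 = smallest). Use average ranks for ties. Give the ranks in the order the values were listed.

Sorted (ascending): 4, 4, 9, 11, 11, 17, 17, 27
The 2 values of 4 occupy positions 1–2 → average rank (1+2)/2 = 1.5.
The 2 values of 11 occupy positions 4–5 → average rank (4+5)/2 = 4.5.
The 2 values of 17 occupy positions 6–7 → average rank (6+7)/2 = 6.5.

1.5, 3, 6.5, 1.5, 6.5, 8, 4.5, 4.5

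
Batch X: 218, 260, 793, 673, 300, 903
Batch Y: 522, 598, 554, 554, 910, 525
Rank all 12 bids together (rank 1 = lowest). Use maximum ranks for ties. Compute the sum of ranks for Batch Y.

43

Sorted (ascending): 218, 260, 300, 522, 525, 554, 554, 598, 673, 793, 903, 910
The 2 values of 554 occupy positions 6–7 → each gets rank 7.
Batch Y values → pooled ranks: 522→4, 598→8, 554→7, 554→7, 910→12, 525→5
Rank sum = 4 + 8 + 7 + 7 + 12 + 5 = 43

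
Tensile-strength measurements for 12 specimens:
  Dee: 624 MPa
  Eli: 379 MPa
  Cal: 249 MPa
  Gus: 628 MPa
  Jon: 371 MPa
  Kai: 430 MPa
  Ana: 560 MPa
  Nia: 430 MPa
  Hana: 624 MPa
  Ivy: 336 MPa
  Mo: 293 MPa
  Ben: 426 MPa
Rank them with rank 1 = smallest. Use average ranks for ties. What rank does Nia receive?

7.5

Sorted (ascending): 249, 293, 336, 371, 379, 426, 430, 430, 560, 624, 624, 628
The 2 values of 430 occupy positions 7–8 → average rank (7+8)/2 = 7.5.
The 2 values of 624 occupy positions 10–11 → average rank (10+11)/2 = 10.5.
Nia has value 430 MPa → rank 7.5.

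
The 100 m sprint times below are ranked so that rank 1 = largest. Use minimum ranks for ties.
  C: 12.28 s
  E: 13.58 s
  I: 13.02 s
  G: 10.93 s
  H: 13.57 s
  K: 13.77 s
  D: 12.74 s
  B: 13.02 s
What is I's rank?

4

Sorted (descending): 13.77, 13.58, 13.57, 13.02, 13.02, 12.74, 12.28, 10.93
The 2 values of 13.02 occupy positions 4–5 → each gets rank 4.
I has value 13.02 s → rank 4.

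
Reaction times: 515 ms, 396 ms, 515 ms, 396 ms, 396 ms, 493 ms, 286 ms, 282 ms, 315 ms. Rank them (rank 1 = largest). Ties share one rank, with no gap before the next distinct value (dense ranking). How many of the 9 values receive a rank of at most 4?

Sorted (descending): 515, 515, 493, 396, 396, 396, 315, 286, 282
The 2 values of 515 share dense rank 1.
The 3 values of 396 share dense rank 3.
Remaining distinct values take the next consecutive integers.
Ranks ≤ 4: {1, 1, 2, 3, 3, 3, 4} → 7 values.

7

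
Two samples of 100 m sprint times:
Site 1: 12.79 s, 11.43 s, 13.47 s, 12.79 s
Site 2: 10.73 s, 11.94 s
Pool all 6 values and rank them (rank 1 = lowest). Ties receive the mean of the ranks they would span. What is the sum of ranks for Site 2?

Sorted (ascending): 10.73, 11.43, 11.94, 12.79, 12.79, 13.47
The 2 values of 12.79 occupy positions 4–5 → average rank (4+5)/2 = 4.5.
Site 2 values → pooled ranks: 10.73→1, 11.94→3
Rank sum = 1 + 3 = 4

4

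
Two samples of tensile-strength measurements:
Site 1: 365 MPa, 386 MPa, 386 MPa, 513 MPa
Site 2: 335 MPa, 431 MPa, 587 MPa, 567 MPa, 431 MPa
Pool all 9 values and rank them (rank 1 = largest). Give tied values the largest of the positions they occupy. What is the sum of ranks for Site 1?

Sorted (descending): 587, 567, 513, 431, 431, 386, 386, 365, 335
The 2 values of 431 occupy positions 4–5 → each gets rank 5.
The 2 values of 386 occupy positions 6–7 → each gets rank 7.
Site 1 values → pooled ranks: 365→8, 386→7, 386→7, 513→3
Rank sum = 8 + 7 + 7 + 3 = 25

25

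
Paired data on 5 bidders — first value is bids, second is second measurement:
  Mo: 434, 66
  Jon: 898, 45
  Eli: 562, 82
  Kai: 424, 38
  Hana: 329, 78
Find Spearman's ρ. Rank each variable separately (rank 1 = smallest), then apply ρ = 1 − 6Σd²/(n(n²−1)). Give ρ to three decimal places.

Ranks of variable 1: 3, 5, 4, 2, 1
Ranks of variable 2: 3, 2, 5, 1, 4
d = r₁ − r₂: 0, 3, -1, 1, -3
d²: 0, 9, 1, 1, 9; Σd² = 20
ρ = 1 − 6·20/(5·24) = 1 − 120/120 = 0.000

0.000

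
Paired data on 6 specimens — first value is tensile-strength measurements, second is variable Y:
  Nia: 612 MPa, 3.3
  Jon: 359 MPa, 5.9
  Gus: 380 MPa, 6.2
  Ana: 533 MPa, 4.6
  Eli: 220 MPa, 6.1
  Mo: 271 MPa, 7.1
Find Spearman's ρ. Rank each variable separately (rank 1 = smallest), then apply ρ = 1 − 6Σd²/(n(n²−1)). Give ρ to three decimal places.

Ranks of variable 1: 6, 3, 4, 5, 1, 2
Ranks of variable 2: 1, 3, 5, 2, 4, 6
d = r₁ − r₂: 5, 0, -1, 3, -3, -4
d²: 25, 0, 1, 9, 9, 16; Σd² = 60
ρ = 1 − 6·60/(6·35) = 1 − 360/210 = -0.714

-0.714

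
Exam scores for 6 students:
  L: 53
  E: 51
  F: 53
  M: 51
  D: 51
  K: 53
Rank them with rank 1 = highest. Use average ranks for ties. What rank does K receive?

Sorted (descending): 53, 53, 53, 51, 51, 51
The 3 values of 53 occupy positions 1–3 → average rank 2.
The 3 values of 51 occupy positions 4–6 → average rank 5.
K has value 53 → rank 2.

2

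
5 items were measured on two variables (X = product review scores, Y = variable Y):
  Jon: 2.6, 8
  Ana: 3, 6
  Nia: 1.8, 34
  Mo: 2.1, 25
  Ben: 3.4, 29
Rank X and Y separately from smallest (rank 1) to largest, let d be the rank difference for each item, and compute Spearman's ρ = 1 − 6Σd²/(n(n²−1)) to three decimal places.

-0.400

Ranks of variable 1: 3, 4, 1, 2, 5
Ranks of variable 2: 2, 1, 5, 3, 4
d = r₁ − r₂: 1, 3, -4, -1, 1
d²: 1, 9, 16, 1, 1; Σd² = 28
ρ = 1 − 6·28/(5·24) = 1 − 168/120 = -0.400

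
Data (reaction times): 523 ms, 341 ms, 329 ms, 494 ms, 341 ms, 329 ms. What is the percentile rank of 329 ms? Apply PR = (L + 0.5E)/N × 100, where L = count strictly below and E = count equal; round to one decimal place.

N = 6.
Strictly below 329: 0. Equal to 329: 2.
PR = (0 + 0.5·2)/6 × 100 = 16.7

16.7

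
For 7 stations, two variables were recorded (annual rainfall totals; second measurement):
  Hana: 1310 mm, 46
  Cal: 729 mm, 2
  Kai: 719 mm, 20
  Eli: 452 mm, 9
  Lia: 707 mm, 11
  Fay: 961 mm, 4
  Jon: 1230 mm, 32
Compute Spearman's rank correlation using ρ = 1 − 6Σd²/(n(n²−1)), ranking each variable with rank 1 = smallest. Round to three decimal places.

0.464

Ranks of variable 1: 7, 4, 3, 1, 2, 5, 6
Ranks of variable 2: 7, 1, 5, 3, 4, 2, 6
d = r₁ − r₂: 0, 3, -2, -2, -2, 3, 0
d²: 0, 9, 4, 4, 4, 9, 0; Σd² = 30
ρ = 1 − 6·30/(7·48) = 1 − 180/336 = 0.464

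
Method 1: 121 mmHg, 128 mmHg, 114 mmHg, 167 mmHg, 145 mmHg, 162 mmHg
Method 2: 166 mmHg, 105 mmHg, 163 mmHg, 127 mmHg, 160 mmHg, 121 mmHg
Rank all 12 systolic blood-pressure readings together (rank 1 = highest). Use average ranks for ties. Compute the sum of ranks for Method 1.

Sorted (descending): 167, 166, 163, 162, 160, 145, 128, 127, 121, 121, 114, 105
The 2 values of 121 occupy positions 9–10 → average rank (9+10)/2 = 9.5.
Method 1 values → pooled ranks: 121→9.5, 128→7, 114→11, 167→1, 145→6, 162→4
Rank sum = 9.5 + 7 + 11 + 1 + 6 + 4 = 38.5

38.5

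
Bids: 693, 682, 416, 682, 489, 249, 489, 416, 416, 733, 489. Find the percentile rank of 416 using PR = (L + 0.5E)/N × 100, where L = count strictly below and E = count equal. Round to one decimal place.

N = 11.
Strictly below 416: 1. Equal to 416: 3.
PR = (1 + 0.5·3)/11 × 100 = 22.7

22.7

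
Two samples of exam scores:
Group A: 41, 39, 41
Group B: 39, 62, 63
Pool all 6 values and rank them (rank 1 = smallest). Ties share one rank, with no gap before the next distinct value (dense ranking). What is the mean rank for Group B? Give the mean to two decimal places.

Sorted (ascending): 39, 39, 41, 41, 62, 63
The 2 values of 39 share dense rank 1.
The 2 values of 41 share dense rank 2.
Remaining distinct values take the next consecutive integers.
Group B values → pooled ranks: 39→1, 62→3, 63→4
Mean rank = (1 + 3 + 4) / 3 = 2.67

2.67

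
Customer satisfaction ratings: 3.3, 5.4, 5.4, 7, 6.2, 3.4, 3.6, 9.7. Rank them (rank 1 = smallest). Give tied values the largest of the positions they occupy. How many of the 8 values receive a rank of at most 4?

3

Sorted (ascending): 3.3, 3.4, 3.6, 5.4, 5.4, 6.2, 7, 9.7
The 2 values of 5.4 occupy positions 4–5 → each gets rank 5.
Ranks ≤ 4: {1, 2, 3} → 3 values.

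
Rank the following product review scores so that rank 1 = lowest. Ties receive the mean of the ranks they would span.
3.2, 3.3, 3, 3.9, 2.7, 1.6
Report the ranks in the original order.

4, 5, 3, 6, 2, 1

Sorted (ascending): 1.6, 2.7, 3, 3.2, 3.3, 3.9
No ties — each value takes its position as its rank.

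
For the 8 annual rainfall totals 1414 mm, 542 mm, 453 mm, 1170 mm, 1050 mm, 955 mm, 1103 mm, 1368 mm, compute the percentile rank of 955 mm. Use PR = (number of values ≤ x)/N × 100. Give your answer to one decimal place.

N = 8.
Strictly below 955: 2. Equal to 955: 1.
PR = 3/8 × 100 = 37.5

37.5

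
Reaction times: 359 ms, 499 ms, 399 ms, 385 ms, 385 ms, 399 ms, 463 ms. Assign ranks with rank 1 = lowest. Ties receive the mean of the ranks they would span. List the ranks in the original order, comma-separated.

Sorted (ascending): 359, 385, 385, 399, 399, 463, 499
The 2 values of 385 occupy positions 2–3 → average rank (2+3)/2 = 2.5.
The 2 values of 399 occupy positions 4–5 → average rank (4+5)/2 = 4.5.

1, 7, 4.5, 2.5, 2.5, 4.5, 6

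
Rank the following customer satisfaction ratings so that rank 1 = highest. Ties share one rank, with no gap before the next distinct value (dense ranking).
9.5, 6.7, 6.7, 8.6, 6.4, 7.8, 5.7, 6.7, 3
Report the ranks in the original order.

1, 4, 4, 2, 5, 3, 6, 4, 7

Sorted (descending): 9.5, 8.6, 7.8, 6.7, 6.7, 6.7, 6.4, 5.7, 3
The 3 values of 6.7 share dense rank 4.
Remaining distinct values take the next consecutive integers.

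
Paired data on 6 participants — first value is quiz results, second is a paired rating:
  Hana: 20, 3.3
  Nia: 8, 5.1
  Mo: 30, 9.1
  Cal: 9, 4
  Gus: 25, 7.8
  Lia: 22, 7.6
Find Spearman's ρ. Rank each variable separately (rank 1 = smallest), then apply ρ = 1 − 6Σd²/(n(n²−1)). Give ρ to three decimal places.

0.771

Ranks of variable 1: 3, 1, 6, 2, 5, 4
Ranks of variable 2: 1, 3, 6, 2, 5, 4
d = r₁ − r₂: 2, -2, 0, 0, 0, 0
d²: 4, 4, 0, 0, 0, 0; Σd² = 8
ρ = 1 − 6·8/(6·35) = 1 − 48/210 = 0.771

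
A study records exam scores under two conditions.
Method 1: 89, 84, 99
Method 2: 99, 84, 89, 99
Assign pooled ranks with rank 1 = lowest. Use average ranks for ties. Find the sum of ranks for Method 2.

17

Sorted (ascending): 84, 84, 89, 89, 99, 99, 99
The 2 values of 84 occupy positions 1–2 → average rank (1+2)/2 = 1.5.
The 2 values of 89 occupy positions 3–4 → average rank (3+4)/2 = 3.5.
The 3 values of 99 occupy positions 5–7 → average rank 6.
Method 2 values → pooled ranks: 99→6, 84→1.5, 89→3.5, 99→6
Rank sum = 6 + 1.5 + 3.5 + 6 = 17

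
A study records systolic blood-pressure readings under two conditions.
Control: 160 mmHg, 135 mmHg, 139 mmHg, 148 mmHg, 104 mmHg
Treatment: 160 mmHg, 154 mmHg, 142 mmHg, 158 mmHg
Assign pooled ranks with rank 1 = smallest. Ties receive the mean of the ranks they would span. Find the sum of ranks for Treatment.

Sorted (ascending): 104, 135, 139, 142, 148, 154, 158, 160, 160
The 2 values of 160 occupy positions 8–9 → average rank (8+9)/2 = 8.5.
Treatment values → pooled ranks: 160→8.5, 154→6, 142→4, 158→7
Rank sum = 8.5 + 6 + 4 + 7 = 25.5

25.5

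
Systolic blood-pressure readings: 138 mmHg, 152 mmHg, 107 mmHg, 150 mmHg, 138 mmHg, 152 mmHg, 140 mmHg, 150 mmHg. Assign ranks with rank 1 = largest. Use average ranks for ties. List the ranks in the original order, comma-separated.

Sorted (descending): 152, 152, 150, 150, 140, 138, 138, 107
The 2 values of 152 occupy positions 1–2 → average rank (1+2)/2 = 1.5.
The 2 values of 150 occupy positions 3–4 → average rank (3+4)/2 = 3.5.
The 2 values of 138 occupy positions 6–7 → average rank (6+7)/2 = 6.5.

6.5, 1.5, 8, 3.5, 6.5, 1.5, 5, 3.5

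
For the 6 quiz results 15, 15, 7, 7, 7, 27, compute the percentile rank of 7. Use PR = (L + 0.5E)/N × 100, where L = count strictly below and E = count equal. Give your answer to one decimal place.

N = 6.
Strictly below 7: 0. Equal to 7: 3.
PR = (0 + 0.5·3)/6 × 100 = 25.0

25.0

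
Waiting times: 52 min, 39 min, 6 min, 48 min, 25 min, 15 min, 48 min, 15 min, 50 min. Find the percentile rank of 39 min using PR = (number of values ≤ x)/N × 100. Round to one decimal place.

N = 9.
Strictly below 39: 4. Equal to 39: 1.
PR = 5/9 × 100 = 55.6

55.6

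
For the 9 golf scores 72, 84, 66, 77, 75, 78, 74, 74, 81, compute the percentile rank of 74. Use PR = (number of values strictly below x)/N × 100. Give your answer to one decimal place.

N = 9.
Strictly below 74: 2. Equal to 74: 2.
PR = 2/9 × 100 = 22.2

22.2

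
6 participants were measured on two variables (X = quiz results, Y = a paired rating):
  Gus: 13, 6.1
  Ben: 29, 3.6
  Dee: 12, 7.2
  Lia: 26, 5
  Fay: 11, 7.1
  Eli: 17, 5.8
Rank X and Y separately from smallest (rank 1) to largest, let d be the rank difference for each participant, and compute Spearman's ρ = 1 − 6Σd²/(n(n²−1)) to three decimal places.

Ranks of variable 1: 3, 6, 2, 5, 1, 4
Ranks of variable 2: 4, 1, 6, 2, 5, 3
d = r₁ − r₂: -1, 5, -4, 3, -4, 1
d²: 1, 25, 16, 9, 16, 1; Σd² = 68
ρ = 1 − 6·68/(6·35) = 1 − 408/210 = -0.943

-0.943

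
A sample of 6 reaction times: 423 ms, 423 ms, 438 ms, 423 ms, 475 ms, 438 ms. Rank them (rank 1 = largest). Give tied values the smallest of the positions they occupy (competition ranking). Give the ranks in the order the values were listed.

Sorted (descending): 475, 438, 438, 423, 423, 423
The 2 values of 438 occupy positions 2–3 → each gets rank 2.
The 3 values of 423 occupy positions 4–6 → each gets rank 4.

4, 4, 2, 4, 1, 2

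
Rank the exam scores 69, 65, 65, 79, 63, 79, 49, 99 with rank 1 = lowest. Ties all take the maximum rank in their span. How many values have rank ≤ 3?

Sorted (ascending): 49, 63, 65, 65, 69, 79, 79, 99
The 2 values of 65 occupy positions 3–4 → each gets rank 4.
The 2 values of 79 occupy positions 6–7 → each gets rank 7.
Ranks ≤ 3: {1, 2} → 2 values.

2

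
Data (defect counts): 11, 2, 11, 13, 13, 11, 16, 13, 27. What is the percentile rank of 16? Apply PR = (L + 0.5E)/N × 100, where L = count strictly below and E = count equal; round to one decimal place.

N = 9.
Strictly below 16: 7. Equal to 16: 1.
PR = (7 + 0.5·1)/9 × 100 = 83.3

83.3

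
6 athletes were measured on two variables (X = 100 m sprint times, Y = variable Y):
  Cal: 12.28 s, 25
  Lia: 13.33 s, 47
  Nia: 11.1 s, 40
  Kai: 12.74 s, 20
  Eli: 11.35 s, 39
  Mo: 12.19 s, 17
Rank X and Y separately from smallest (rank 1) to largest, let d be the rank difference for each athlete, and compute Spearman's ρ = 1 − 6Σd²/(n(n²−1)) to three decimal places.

Ranks of variable 1: 4, 6, 1, 5, 2, 3
Ranks of variable 2: 3, 6, 5, 2, 4, 1
d = r₁ − r₂: 1, 0, -4, 3, -2, 2
d²: 1, 0, 16, 9, 4, 4; Σd² = 34
ρ = 1 − 6·34/(6·35) = 1 − 204/210 = 0.029

0.029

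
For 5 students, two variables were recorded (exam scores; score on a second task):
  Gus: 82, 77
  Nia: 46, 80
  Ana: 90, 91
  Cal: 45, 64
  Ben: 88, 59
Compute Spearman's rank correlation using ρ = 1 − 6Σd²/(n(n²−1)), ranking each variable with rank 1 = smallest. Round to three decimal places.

0.300

Ranks of variable 1: 3, 2, 5, 1, 4
Ranks of variable 2: 3, 4, 5, 2, 1
d = r₁ − r₂: 0, -2, 0, -1, 3
d²: 0, 4, 0, 1, 9; Σd² = 14
ρ = 1 − 6·14/(5·24) = 1 − 84/120 = 0.300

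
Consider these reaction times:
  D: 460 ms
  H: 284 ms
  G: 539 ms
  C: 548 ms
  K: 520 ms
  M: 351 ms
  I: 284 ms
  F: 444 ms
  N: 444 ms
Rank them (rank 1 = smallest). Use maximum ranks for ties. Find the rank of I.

Sorted (ascending): 284, 284, 351, 444, 444, 460, 520, 539, 548
The 2 values of 284 occupy positions 1–2 → each gets rank 2.
The 2 values of 444 occupy positions 4–5 → each gets rank 5.
I has value 284 ms → rank 2.

2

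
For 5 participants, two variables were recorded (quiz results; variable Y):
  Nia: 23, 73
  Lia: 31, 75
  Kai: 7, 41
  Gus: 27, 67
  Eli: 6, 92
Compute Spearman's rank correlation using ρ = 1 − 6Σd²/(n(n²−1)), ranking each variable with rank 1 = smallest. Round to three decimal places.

-0.100

Ranks of variable 1: 3, 5, 2, 4, 1
Ranks of variable 2: 3, 4, 1, 2, 5
d = r₁ − r₂: 0, 1, 1, 2, -4
d²: 0, 1, 1, 4, 16; Σd² = 22
ρ = 1 − 6·22/(5·24) = 1 − 132/120 = -0.100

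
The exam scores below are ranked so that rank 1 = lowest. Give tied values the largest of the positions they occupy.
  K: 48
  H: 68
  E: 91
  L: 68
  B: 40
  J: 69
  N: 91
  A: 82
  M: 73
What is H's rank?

4

Sorted (ascending): 40, 48, 68, 68, 69, 73, 82, 91, 91
The 2 values of 68 occupy positions 3–4 → each gets rank 4.
The 2 values of 91 occupy positions 8–9 → each gets rank 9.
H has value 68 → rank 4.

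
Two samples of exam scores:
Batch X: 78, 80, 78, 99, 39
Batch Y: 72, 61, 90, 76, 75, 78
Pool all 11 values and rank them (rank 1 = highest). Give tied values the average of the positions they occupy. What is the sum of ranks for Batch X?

25

Sorted (descending): 99, 90, 80, 78, 78, 78, 76, 75, 72, 61, 39
The 3 values of 78 occupy positions 4–6 → average rank 5.
Batch X values → pooled ranks: 78→5, 80→3, 78→5, 99→1, 39→11
Rank sum = 5 + 3 + 5 + 1 + 11 = 25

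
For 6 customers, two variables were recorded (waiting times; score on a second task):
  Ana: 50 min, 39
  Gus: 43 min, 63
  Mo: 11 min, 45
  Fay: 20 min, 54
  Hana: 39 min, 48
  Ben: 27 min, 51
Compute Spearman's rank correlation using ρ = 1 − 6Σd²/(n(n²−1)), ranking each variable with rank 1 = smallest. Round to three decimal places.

Ranks of variable 1: 6, 5, 1, 2, 4, 3
Ranks of variable 2: 1, 6, 2, 5, 3, 4
d = r₁ − r₂: 5, -1, -1, -3, 1, -1
d²: 25, 1, 1, 9, 1, 1; Σd² = 38
ρ = 1 − 6·38/(6·35) = 1 − 228/210 = -0.086

-0.086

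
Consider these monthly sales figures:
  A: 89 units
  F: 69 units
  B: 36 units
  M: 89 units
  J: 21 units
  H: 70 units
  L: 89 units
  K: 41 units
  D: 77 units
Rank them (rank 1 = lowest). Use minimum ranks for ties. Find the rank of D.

6

Sorted (ascending): 21, 36, 41, 69, 70, 77, 89, 89, 89
The 3 values of 89 occupy positions 7–9 → each gets rank 7.
D has value 77 units → rank 6.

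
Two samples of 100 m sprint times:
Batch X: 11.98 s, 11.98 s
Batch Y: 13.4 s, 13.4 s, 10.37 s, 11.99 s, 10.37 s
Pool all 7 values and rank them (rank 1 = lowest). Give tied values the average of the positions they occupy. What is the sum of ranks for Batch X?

7

Sorted (ascending): 10.37, 10.37, 11.98, 11.98, 11.99, 13.4, 13.4
The 2 values of 10.37 occupy positions 1–2 → average rank (1+2)/2 = 1.5.
The 2 values of 11.98 occupy positions 3–4 → average rank (3+4)/2 = 3.5.
The 2 values of 13.4 occupy positions 6–7 → average rank (6+7)/2 = 6.5.
Batch X values → pooled ranks: 11.98→3.5, 11.98→3.5
Rank sum = 3.5 + 3.5 = 7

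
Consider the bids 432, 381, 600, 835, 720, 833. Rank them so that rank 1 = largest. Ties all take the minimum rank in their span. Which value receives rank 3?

Sorted (descending): 835, 833, 720, 600, 432, 381
No ties — each value takes its position as its rank.
Rank 3 → value 720.

720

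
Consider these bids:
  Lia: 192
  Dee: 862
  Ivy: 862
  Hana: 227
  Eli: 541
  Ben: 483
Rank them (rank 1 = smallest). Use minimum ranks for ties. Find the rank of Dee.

Sorted (ascending): 192, 227, 483, 541, 862, 862
The 2 values of 862 occupy positions 5–6 → each gets rank 5.
Dee has value 862 → rank 5.

5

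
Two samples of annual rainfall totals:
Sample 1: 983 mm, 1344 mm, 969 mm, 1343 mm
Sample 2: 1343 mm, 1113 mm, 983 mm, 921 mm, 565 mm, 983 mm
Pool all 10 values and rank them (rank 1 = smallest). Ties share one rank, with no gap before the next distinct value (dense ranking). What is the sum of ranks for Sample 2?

22

Sorted (ascending): 565, 921, 969, 983, 983, 983, 1113, 1343, 1343, 1344
The 3 values of 983 share dense rank 4.
The 2 values of 1343 share dense rank 6.
Remaining distinct values take the next consecutive integers.
Sample 2 values → pooled ranks: 1343→6, 1113→5, 983→4, 921→2, 565→1, 983→4
Rank sum = 6 + 5 + 4 + 2 + 1 + 4 = 22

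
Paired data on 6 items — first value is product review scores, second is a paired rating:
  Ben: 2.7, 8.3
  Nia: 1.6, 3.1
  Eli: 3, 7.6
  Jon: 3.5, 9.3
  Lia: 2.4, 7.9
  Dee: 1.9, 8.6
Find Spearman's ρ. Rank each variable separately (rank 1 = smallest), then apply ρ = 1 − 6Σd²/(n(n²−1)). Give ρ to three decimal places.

Ranks of variable 1: 4, 1, 5, 6, 3, 2
Ranks of variable 2: 4, 1, 2, 6, 3, 5
d = r₁ − r₂: 0, 0, 3, 0, 0, -3
d²: 0, 0, 9, 0, 0, 9; Σd² = 18
ρ = 1 − 6·18/(6·35) = 1 − 108/210 = 0.486

0.486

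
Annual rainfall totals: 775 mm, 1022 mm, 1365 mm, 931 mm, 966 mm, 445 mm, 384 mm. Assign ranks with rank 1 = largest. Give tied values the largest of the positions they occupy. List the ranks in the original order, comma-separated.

Sorted (descending): 1365, 1022, 966, 931, 775, 445, 384
No ties — each value takes its position as its rank.

5, 2, 1, 4, 3, 6, 7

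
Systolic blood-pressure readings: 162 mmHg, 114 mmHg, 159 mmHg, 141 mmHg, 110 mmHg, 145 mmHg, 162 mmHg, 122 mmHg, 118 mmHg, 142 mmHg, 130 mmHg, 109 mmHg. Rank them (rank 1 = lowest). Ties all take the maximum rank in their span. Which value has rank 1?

109

Sorted (ascending): 109, 110, 114, 118, 122, 130, 141, 142, 145, 159, 162, 162
The 2 values of 162 occupy positions 11–12 → each gets rank 12.
Rank 1 → value 109.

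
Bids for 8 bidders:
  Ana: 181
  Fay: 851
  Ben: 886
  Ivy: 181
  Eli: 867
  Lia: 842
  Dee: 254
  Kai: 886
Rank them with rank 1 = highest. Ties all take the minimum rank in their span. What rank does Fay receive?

Sorted (descending): 886, 886, 867, 851, 842, 254, 181, 181
The 2 values of 886 occupy positions 1–2 → each gets rank 1.
The 2 values of 181 occupy positions 7–8 → each gets rank 7.
Fay has value 851 → rank 4.

4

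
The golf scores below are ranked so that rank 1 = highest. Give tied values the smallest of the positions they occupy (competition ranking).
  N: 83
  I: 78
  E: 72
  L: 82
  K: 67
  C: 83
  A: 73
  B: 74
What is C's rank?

1

Sorted (descending): 83, 83, 82, 78, 74, 73, 72, 67
The 2 values of 83 occupy positions 1–2 → each gets rank 1.
C has value 83 → rank 1.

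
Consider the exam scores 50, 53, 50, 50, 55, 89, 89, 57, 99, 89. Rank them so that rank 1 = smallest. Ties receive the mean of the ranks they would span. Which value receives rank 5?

Sorted (ascending): 50, 50, 50, 53, 55, 57, 89, 89, 89, 99
The 3 values of 50 occupy positions 1–3 → average rank 2.
The 3 values of 89 occupy positions 7–9 → average rank 8.
Rank 5 → value 55.

55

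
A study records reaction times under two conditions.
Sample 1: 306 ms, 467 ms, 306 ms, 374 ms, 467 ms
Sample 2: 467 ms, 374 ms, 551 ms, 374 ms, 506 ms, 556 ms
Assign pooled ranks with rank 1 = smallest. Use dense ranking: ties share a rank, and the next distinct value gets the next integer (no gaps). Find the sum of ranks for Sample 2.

Sorted (ascending): 306, 306, 374, 374, 374, 467, 467, 467, 506, 551, 556
The 2 values of 306 share dense rank 1.
The 3 values of 374 share dense rank 2.
The 3 values of 467 share dense rank 3.
Remaining distinct values take the next consecutive integers.
Sample 2 values → pooled ranks: 467→3, 374→2, 551→5, 374→2, 506→4, 556→6
Rank sum = 3 + 2 + 5 + 2 + 4 + 6 = 22

22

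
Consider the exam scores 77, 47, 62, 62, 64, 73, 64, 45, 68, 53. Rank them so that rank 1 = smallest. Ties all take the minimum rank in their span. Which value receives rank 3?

53

Sorted (ascending): 45, 47, 53, 62, 62, 64, 64, 68, 73, 77
The 2 values of 62 occupy positions 4–5 → each gets rank 4.
The 2 values of 64 occupy positions 6–7 → each gets rank 6.
Rank 3 → value 53.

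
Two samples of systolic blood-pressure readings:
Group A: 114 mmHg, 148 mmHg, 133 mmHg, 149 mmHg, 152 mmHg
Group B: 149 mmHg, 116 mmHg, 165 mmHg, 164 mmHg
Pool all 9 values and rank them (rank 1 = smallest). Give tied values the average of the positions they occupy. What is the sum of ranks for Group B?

24.5

Sorted (ascending): 114, 116, 133, 148, 149, 149, 152, 164, 165
The 2 values of 149 occupy positions 5–6 → average rank (5+6)/2 = 5.5.
Group B values → pooled ranks: 149→5.5, 116→2, 165→9, 164→8
Rank sum = 5.5 + 2 + 9 + 8 = 24.5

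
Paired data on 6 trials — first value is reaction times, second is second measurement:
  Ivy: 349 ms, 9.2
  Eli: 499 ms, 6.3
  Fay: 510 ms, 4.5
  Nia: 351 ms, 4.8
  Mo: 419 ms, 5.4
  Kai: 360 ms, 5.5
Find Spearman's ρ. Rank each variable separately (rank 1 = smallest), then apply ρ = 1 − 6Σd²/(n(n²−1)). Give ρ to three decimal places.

Ranks of variable 1: 1, 5, 6, 2, 4, 3
Ranks of variable 2: 6, 5, 1, 2, 3, 4
d = r₁ − r₂: -5, 0, 5, 0, 1, -1
d²: 25, 0, 25, 0, 1, 1; Σd² = 52
ρ = 1 − 6·52/(6·35) = 1 − 312/210 = -0.486

-0.486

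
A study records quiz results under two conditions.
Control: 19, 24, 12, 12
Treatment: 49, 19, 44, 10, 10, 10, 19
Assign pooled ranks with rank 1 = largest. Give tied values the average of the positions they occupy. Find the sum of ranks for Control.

23

Sorted (descending): 49, 44, 24, 19, 19, 19, 12, 12, 10, 10, 10
The 3 values of 19 occupy positions 4–6 → average rank 5.
The 2 values of 12 occupy positions 7–8 → average rank (7+8)/2 = 7.5.
The 3 values of 10 occupy positions 9–11 → average rank 10.
Control values → pooled ranks: 19→5, 24→3, 12→7.5, 12→7.5
Rank sum = 5 + 3 + 7.5 + 7.5 = 23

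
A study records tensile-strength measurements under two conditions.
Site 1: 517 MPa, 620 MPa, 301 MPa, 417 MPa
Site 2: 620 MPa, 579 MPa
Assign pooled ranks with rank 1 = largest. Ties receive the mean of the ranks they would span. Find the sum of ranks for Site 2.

Sorted (descending): 620, 620, 579, 517, 417, 301
The 2 values of 620 occupy positions 1–2 → average rank (1+2)/2 = 1.5.
Site 2 values → pooled ranks: 620→1.5, 579→3
Rank sum = 1.5 + 3 = 4.5

4.5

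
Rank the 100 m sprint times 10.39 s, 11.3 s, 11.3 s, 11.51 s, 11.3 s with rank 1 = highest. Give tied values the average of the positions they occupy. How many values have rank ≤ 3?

4

Sorted (descending): 11.51, 11.3, 11.3, 11.3, 10.39
The 3 values of 11.3 occupy positions 2–4 → average rank 3.
Ranks ≤ 3: {1, 3, 3, 3} → 4 values.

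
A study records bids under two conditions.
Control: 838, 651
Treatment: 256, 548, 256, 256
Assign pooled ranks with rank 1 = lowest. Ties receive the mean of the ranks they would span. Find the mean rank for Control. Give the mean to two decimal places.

5.50

Sorted (ascending): 256, 256, 256, 548, 651, 838
The 3 values of 256 occupy positions 1–3 → average rank 2.
Control values → pooled ranks: 838→6, 651→5
Mean rank = (6 + 5) / 2 = 5.50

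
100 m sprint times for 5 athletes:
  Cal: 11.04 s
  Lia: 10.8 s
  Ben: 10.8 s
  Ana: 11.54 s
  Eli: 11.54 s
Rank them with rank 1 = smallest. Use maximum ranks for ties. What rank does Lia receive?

Sorted (ascending): 10.8, 10.8, 11.04, 11.54, 11.54
The 2 values of 10.8 occupy positions 1–2 → each gets rank 2.
The 2 values of 11.54 occupy positions 4–5 → each gets rank 5.
Lia has value 10.8 s → rank 2.

2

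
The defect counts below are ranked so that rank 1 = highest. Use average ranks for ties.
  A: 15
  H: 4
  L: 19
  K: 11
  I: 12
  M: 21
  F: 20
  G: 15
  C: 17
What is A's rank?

Sorted (descending): 21, 20, 19, 17, 15, 15, 12, 11, 4
The 2 values of 15 occupy positions 5–6 → average rank (5+6)/2 = 5.5.
A has value 15 → rank 5.5.

5.5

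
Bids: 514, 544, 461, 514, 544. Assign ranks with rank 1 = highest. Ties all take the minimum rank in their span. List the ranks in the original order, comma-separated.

3, 1, 5, 3, 1

Sorted (descending): 544, 544, 514, 514, 461
The 2 values of 544 occupy positions 1–2 → each gets rank 1.
The 2 values of 514 occupy positions 3–4 → each gets rank 3.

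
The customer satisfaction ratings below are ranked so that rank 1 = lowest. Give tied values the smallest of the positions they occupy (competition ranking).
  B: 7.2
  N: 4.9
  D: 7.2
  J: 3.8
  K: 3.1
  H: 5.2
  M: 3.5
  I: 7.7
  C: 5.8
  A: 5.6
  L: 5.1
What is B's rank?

Sorted (ascending): 3.1, 3.5, 3.8, 4.9, 5.1, 5.2, 5.6, 5.8, 7.2, 7.2, 7.7
The 2 values of 7.2 occupy positions 9–10 → each gets rank 9.
B has value 7.2 → rank 9.

9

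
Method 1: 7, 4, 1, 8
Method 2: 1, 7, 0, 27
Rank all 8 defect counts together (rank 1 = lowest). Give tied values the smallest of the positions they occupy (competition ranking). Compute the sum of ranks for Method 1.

18

Sorted (ascending): 0, 1, 1, 4, 7, 7, 8, 27
The 2 values of 1 occupy positions 2–3 → each gets rank 2.
The 2 values of 7 occupy positions 5–6 → each gets rank 5.
Method 1 values → pooled ranks: 7→5, 4→4, 1→2, 8→7
Rank sum = 5 + 4 + 2 + 7 = 18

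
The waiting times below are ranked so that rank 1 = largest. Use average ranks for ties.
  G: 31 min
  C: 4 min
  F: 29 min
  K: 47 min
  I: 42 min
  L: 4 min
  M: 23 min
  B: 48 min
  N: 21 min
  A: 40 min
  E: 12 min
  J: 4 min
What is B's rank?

Sorted (descending): 48, 47, 42, 40, 31, 29, 23, 21, 12, 4, 4, 4
The 3 values of 4 occupy positions 10–12 → average rank 11.
B has value 48 min → rank 1.

1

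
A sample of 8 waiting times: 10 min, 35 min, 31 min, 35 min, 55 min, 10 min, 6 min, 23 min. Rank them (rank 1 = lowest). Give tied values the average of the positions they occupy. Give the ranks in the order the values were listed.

2.5, 6.5, 5, 6.5, 8, 2.5, 1, 4

Sorted (ascending): 6, 10, 10, 23, 31, 35, 35, 55
The 2 values of 10 occupy positions 2–3 → average rank (2+3)/2 = 2.5.
The 2 values of 35 occupy positions 6–7 → average rank (6+7)/2 = 6.5.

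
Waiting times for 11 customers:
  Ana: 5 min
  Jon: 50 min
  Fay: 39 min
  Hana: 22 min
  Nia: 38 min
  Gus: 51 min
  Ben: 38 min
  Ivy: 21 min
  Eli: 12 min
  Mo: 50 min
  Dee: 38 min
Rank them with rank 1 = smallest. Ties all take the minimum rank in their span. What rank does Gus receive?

11

Sorted (ascending): 5, 12, 21, 22, 38, 38, 38, 39, 50, 50, 51
The 3 values of 38 occupy positions 5–7 → each gets rank 5.
The 2 values of 50 occupy positions 9–10 → each gets rank 9.
Gus has value 51 min → rank 11.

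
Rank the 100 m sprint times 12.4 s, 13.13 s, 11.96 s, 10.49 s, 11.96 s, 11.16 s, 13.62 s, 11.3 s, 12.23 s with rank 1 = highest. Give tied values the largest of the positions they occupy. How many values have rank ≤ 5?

Sorted (descending): 13.62, 13.13, 12.4, 12.23, 11.96, 11.96, 11.3, 11.16, 10.49
The 2 values of 11.96 occupy positions 5–6 → each gets rank 6.
Ranks ≤ 5: {1, 2, 3, 4} → 4 values.

4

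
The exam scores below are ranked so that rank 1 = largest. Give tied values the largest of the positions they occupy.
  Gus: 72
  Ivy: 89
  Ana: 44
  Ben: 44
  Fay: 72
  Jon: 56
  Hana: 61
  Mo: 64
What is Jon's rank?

Sorted (descending): 89, 72, 72, 64, 61, 56, 44, 44
The 2 values of 72 occupy positions 2–3 → each gets rank 3.
The 2 values of 44 occupy positions 7–8 → each gets rank 8.
Jon has value 56 → rank 6.

6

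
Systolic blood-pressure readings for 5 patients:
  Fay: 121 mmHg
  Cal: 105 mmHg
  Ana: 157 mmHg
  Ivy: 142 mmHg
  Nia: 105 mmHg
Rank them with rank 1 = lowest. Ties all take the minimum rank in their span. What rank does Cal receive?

1

Sorted (ascending): 105, 105, 121, 142, 157
The 2 values of 105 occupy positions 1–2 → each gets rank 1.
Cal has value 105 mmHg → rank 1.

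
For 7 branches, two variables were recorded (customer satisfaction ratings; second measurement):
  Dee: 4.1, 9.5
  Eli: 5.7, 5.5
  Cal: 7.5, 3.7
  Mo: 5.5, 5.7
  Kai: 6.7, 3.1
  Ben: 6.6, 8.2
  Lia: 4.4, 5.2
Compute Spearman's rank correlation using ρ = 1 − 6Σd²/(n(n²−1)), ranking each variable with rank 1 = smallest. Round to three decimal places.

Ranks of variable 1: 1, 4, 7, 3, 6, 5, 2
Ranks of variable 2: 7, 4, 2, 5, 1, 6, 3
d = r₁ − r₂: -6, 0, 5, -2, 5, -1, -1
d²: 36, 0, 25, 4, 25, 1, 1; Σd² = 92
ρ = 1 − 6·92/(7·48) = 1 − 552/336 = -0.643

-0.643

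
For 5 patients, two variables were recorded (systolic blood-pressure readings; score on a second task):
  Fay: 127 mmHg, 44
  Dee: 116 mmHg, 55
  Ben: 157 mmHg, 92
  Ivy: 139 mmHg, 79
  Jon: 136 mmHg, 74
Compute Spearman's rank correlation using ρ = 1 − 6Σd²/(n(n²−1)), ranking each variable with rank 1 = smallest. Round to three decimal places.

Ranks of variable 1: 2, 1, 5, 4, 3
Ranks of variable 2: 1, 2, 5, 4, 3
d = r₁ − r₂: 1, -1, 0, 0, 0
d²: 1, 1, 0, 0, 0; Σd² = 2
ρ = 1 − 6·2/(5·24) = 1 − 12/120 = 0.900

0.900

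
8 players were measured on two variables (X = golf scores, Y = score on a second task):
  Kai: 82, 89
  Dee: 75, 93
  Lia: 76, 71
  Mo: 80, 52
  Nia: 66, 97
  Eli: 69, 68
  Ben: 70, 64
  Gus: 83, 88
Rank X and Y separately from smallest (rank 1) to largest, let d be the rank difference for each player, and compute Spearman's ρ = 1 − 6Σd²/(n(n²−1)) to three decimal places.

Ranks of variable 1: 7, 4, 5, 6, 1, 2, 3, 8
Ranks of variable 2: 6, 7, 4, 1, 8, 3, 2, 5
d = r₁ − r₂: 1, -3, 1, 5, -7, -1, 1, 3
d²: 1, 9, 1, 25, 49, 1, 1, 9; Σd² = 96
ρ = 1 − 6·96/(8·63) = 1 − 576/504 = -0.143

-0.143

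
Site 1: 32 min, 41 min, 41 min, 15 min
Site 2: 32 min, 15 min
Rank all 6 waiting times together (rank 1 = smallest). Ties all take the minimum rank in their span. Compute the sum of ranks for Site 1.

14

Sorted (ascending): 15, 15, 32, 32, 41, 41
The 2 values of 15 occupy positions 1–2 → each gets rank 1.
The 2 values of 32 occupy positions 3–4 → each gets rank 3.
The 2 values of 41 occupy positions 5–6 → each gets rank 5.
Site 1 values → pooled ranks: 32→3, 41→5, 41→5, 15→1
Rank sum = 3 + 5 + 5 + 1 = 14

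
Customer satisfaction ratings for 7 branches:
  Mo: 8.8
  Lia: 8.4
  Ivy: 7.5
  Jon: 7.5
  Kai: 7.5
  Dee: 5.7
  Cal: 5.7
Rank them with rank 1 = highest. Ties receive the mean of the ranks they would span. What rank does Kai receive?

Sorted (descending): 8.8, 8.4, 7.5, 7.5, 7.5, 5.7, 5.7
The 3 values of 7.5 occupy positions 3–5 → average rank 4.
The 2 values of 5.7 occupy positions 6–7 → average rank (6+7)/2 = 6.5.
Kai has value 7.5 → rank 4.

4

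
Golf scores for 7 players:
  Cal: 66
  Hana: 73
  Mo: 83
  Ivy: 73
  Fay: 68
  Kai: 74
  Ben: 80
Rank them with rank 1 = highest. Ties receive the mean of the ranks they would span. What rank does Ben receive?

2

Sorted (descending): 83, 80, 74, 73, 73, 68, 66
The 2 values of 73 occupy positions 4–5 → average rank (4+5)/2 = 4.5.
Ben has value 80 → rank 2.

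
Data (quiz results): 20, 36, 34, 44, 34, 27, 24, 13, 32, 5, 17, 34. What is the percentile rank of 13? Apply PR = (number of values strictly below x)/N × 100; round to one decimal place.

8.3

N = 12.
Strictly below 13: 1. Equal to 13: 1.
PR = 1/12 × 100 = 8.3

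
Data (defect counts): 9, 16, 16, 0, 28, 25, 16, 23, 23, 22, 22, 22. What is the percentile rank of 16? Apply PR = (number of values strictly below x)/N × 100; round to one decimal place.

16.7

N = 12.
Strictly below 16: 2. Equal to 16: 3.
PR = 2/12 × 100 = 16.7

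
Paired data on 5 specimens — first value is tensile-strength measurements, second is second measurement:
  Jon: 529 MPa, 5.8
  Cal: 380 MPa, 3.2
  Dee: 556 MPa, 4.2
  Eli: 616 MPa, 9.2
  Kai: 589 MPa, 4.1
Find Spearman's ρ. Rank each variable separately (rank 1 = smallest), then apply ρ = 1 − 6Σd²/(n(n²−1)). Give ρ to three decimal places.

0.600

Ranks of variable 1: 2, 1, 3, 5, 4
Ranks of variable 2: 4, 1, 3, 5, 2
d = r₁ − r₂: -2, 0, 0, 0, 2
d²: 4, 0, 0, 0, 4; Σd² = 8
ρ = 1 − 6·8/(5·24) = 1 − 48/120 = 0.600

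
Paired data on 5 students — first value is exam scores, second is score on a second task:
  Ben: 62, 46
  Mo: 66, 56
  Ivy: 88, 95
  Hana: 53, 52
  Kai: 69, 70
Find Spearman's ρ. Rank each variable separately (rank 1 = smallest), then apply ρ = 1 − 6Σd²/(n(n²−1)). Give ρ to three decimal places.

0.900

Ranks of variable 1: 2, 3, 5, 1, 4
Ranks of variable 2: 1, 3, 5, 2, 4
d = r₁ − r₂: 1, 0, 0, -1, 0
d²: 1, 0, 0, 1, 0; Σd² = 2
ρ = 1 − 6·2/(5·24) = 1 − 12/120 = 0.900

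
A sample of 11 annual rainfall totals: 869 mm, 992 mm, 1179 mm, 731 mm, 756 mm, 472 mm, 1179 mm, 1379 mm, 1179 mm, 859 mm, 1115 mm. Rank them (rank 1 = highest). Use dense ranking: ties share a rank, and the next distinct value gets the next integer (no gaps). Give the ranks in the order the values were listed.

Sorted (descending): 1379, 1179, 1179, 1179, 1115, 992, 869, 859, 756, 731, 472
The 3 values of 1179 share dense rank 2.
Remaining distinct values take the next consecutive integers.

5, 4, 2, 8, 7, 9, 2, 1, 2, 6, 3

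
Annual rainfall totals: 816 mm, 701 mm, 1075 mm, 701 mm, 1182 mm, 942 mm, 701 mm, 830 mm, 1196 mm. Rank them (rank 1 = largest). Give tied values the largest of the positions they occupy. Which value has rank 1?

Sorted (descending): 1196, 1182, 1075, 942, 830, 816, 701, 701, 701
The 3 values of 701 occupy positions 7–9 → each gets rank 9.
Rank 1 → value 1196.

1196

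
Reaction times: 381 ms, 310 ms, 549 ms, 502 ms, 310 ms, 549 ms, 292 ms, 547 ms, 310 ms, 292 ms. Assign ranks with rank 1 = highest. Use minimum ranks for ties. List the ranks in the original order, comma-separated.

Sorted (descending): 549, 549, 547, 502, 381, 310, 310, 310, 292, 292
The 2 values of 549 occupy positions 1–2 → each gets rank 1.
The 3 values of 310 occupy positions 6–8 → each gets rank 6.
The 2 values of 292 occupy positions 9–10 → each gets rank 9.

5, 6, 1, 4, 6, 1, 9, 3, 6, 9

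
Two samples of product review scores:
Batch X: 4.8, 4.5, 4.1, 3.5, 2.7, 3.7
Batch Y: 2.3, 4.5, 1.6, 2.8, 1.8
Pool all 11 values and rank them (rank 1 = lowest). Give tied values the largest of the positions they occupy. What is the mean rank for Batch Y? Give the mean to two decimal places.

4.20

Sorted (ascending): 1.6, 1.8, 2.3, 2.7, 2.8, 3.5, 3.7, 4.1, 4.5, 4.5, 4.8
The 2 values of 4.5 occupy positions 9–10 → each gets rank 10.
Batch Y values → pooled ranks: 2.3→3, 4.5→10, 1.6→1, 2.8→5, 1.8→2
Mean rank = (3 + 10 + 1 + 5 + 2) / 5 = 4.20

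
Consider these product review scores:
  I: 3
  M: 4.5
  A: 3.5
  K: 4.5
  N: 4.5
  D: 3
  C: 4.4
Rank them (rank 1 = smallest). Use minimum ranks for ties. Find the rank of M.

Sorted (ascending): 3, 3, 3.5, 4.4, 4.5, 4.5, 4.5
The 2 values of 3 occupy positions 1–2 → each gets rank 1.
The 3 values of 4.5 occupy positions 5–7 → each gets rank 5.
M has value 4.5 → rank 5.

5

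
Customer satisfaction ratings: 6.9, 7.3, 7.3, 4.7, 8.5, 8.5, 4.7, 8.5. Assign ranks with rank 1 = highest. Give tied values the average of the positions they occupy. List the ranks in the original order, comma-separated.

6, 4.5, 4.5, 7.5, 2, 2, 7.5, 2

Sorted (descending): 8.5, 8.5, 8.5, 7.3, 7.3, 6.9, 4.7, 4.7
The 3 values of 8.5 occupy positions 1–3 → average rank 2.
The 2 values of 7.3 occupy positions 4–5 → average rank (4+5)/2 = 4.5.
The 2 values of 4.7 occupy positions 7–8 → average rank (7+8)/2 = 7.5.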